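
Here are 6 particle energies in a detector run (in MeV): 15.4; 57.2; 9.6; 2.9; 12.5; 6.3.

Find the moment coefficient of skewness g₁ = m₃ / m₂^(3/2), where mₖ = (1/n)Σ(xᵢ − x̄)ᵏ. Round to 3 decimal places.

x̄ = (15.4 + 57.2 + 9.6 + 2.9 + 12.5 + 6.3) / 6 = 17.3167
deviations (xᵢ − x̄): -1.9167, 39.8833, -7.7167, -14.4167, -4.8167, -11.0167
Σ(xᵢ − x̄)² = 2006.3083 ⇒ m₂ = 2006.3083/6 = 334.38472
Σ(xᵢ − x̄)³ = 58529.9156 ⇒ m₃ = 58529.9156/6 = 9754.98593
m₂^(3/2) = 334.38472^(1.5) = 6114.62236
g₁ = m₃ / m₂^(3/2) = 9754.98593 / 6114.62236 ≈ 1.595

1.595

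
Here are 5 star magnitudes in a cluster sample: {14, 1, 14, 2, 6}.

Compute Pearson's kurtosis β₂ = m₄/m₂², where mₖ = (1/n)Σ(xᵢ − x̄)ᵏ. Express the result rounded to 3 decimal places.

1.248

x̄ = 7.4000
Σ(xᵢ − x̄)² = 159.2000 ⇒ m₂ = 31.84000
Σ(xᵢ − x̄)⁴ = 6326.8160 ⇒ m₄ = 1265.36320
m₂² = 1013.78560
β₂ = m₄/m₂² = 1265.36320 / 1013.78560 ≈ 1.248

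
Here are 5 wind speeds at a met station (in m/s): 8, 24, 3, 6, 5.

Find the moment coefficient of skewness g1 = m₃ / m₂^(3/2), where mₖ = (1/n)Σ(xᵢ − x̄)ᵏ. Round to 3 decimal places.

x̄ = (8 + 24 + 3 + 6 + 5) / 5 = 9.2000
deviations (xᵢ − x̄): -1.2000, 14.8000, -6.2000, -3.2000, -4.2000
Σ(xᵢ − x̄)² = 286.8000 ⇒ m₂ = 286.8000/5 = 57.36000
Σ(xᵢ − x̄)³ = 2894.8800 ⇒ m₃ = 2894.8800/5 = 578.97600
m₂^(3/2) = 57.36000^(1.5) = 434.42390
g1 = m₃ / m₂^(3/2) = 578.97600 / 434.42390 ≈ 1.333

1.333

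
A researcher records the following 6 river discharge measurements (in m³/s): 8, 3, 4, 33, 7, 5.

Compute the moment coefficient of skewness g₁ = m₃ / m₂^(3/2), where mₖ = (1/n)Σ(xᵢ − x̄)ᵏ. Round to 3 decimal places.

1.684

x̄ = (8 + 3 + 4 + 33 + 7 + 5) / 6 = 10.0000
deviations (xᵢ − x̄): -2.0000, -7.0000, -6.0000, 23.0000, -3.0000, -5.0000
Σ(xᵢ − x̄)² = 652.0000 ⇒ m₂ = 652.0000/6 = 108.66667
Σ(xᵢ − x̄)³ = 11448.0000 ⇒ m₃ = 11448.0000/6 = 1908.00000
m₂^(3/2) = 108.66667^(1.5) = 1132.77725
g₁ = m₃ / m₂^(3/2) = 1908.00000 / 1132.77725 ≈ 1.684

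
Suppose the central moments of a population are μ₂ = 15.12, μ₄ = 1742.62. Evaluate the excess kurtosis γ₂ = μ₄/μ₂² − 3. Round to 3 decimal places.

μ₂² = 15.12² = 228.61440
μ₄/μ₂² = 1742.62 / 228.61440 = 7.62253
γ₂ = 7.62253 − 3 ≈ 4.623

4.623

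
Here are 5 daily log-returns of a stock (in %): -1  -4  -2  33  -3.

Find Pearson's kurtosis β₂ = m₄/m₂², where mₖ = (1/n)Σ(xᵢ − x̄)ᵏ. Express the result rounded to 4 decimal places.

x̄ = 4.6000
Σ(xᵢ − x̄)² = 1013.2000 ⇒ m₂ = 202.64000
Σ(xᵢ − x̄)⁴ = 662226.2560 ⇒ m₄ = 132445.25120
m₂² = 41062.96960
β₂ = m₄/m₂² = 132445.25120 / 41062.96960 ≈ 3.2254

3.2254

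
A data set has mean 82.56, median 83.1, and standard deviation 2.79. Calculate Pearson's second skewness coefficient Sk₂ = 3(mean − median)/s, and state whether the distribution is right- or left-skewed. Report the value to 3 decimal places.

Sk₂ = 3(82.56 − 83.1) / 2.79 = 3 × -0.5400 / 2.79
    = -1.6200 / 2.79 ≈ -0.581
Sk₂ < 0 ⇒ mean < median ⇒ left-skewed (negative skew).

-0.581, left-skewed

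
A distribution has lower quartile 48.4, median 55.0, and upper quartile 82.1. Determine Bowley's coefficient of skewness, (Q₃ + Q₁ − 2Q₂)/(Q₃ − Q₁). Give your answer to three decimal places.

0.608

numerator: Q₃ + Q₁ − 2Q₂ = 82.1 + 48.4 − 2×55.0 = 20.5000
denominator: Q₃ − Q₁ = 82.1 − 48.4 = 33.7000
Bowley skewness = 20.5000 / 33.7000 ≈ 0.608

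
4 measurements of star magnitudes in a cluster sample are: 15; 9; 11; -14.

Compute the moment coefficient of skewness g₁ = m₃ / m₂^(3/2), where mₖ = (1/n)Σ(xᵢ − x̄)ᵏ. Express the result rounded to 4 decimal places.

x̄ = (15 + 9 + 11 - 14) / 4 = 5.2500
deviations (xᵢ − x̄): 9.7500, 3.7500, 5.7500, -19.2500
Σ(xᵢ − x̄)² = 512.7500 ⇒ m₂ = 512.7500/4 = 128.18750
Σ(xᵢ − x̄)³ = -5963.6250 ⇒ m₃ = -5963.6250/4 = -1490.90625
m₂^(3/2) = 128.18750^(1.5) = 1451.33783
g₁ = m₃ / m₂^(3/2) = -1490.90625 / 1451.33783 ≈ -1.0273

-1.0273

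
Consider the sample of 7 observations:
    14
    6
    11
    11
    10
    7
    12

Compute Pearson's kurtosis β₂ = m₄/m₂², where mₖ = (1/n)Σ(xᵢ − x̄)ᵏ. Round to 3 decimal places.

1.997

x̄ = 10.1429
Σ(xᵢ − x̄)² = 46.8571 ⇒ m₂ = 6.69388
Σ(xᵢ − x̄)⁴ = 626.4606 ⇒ m₄ = 89.49438
m₂² = 44.80800
β₂ = m₄/m₂² = 89.49438 / 44.80800 ≈ 1.997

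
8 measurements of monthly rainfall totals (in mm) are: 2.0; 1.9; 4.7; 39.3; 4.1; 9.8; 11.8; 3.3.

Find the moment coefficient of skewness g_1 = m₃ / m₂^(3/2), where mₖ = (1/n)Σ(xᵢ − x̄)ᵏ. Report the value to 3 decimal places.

x̄ = (2.0 + 1.9 + 4.7 + 39.3 + 4.1 + 9.8 + 11.8 + 3.3) / 8 = 9.6125
deviations (xᵢ − x̄): -7.6125, -7.7125, -4.9125, 29.6875, -5.5125, 0.1875, 2.1875, -6.3125
Σ(xᵢ − x̄)² = 1097.9688 ⇒ m₂ = 1097.9688/8 = 137.24609
Σ(xᵢ − x̄)³ = 24737.9752 ⇒ m₃ = 24737.9752/8 = 3092.24689
m₂^(3/2) = 137.24609^(1.5) = 1607.86651
g_1 = m₃ / m₂^(3/2) = 3092.24689 / 1607.86651 ≈ 1.923

1.923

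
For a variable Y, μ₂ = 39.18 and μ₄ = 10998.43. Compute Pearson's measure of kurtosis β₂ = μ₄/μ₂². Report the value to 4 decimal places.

μ₂² = 39.18² = 1535.07240
μ₄/μ₂² = 10998.43 / 1535.07240 = 7.16476
β₂ ≈ 7.1648

7.1648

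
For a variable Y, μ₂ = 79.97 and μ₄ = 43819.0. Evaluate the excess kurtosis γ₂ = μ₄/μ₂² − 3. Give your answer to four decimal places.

μ₂² = 79.97² = 6395.20090
μ₄/μ₂² = 43819.0 / 6395.20090 = 6.85186
γ₂ = 6.85186 − 3 ≈ 3.8519

3.8519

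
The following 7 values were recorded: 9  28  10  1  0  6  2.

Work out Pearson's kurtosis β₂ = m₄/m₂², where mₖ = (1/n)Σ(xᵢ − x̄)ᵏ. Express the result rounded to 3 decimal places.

3.773

x̄ = 8.0000
Σ(xᵢ − x̄)² = 558.0000 ⇒ m₂ = 79.71429
Σ(xᵢ − x̄)⁴ = 167826.0000 ⇒ m₄ = 23975.14286
m₂² = 6354.36735
β₂ = m₄/m₂² = 23975.14286 / 6354.36735 ≈ 3.773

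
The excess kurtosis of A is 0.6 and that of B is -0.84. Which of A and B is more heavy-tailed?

Higher excess kurtosis ⇒ heavier tails relative to the normal distribution.
0.6 vs -0.84: the larger is 0.6, so A has heavier tails. (A is leptokurtic — heavier-than-normal tails; the other is platykurtic.)

A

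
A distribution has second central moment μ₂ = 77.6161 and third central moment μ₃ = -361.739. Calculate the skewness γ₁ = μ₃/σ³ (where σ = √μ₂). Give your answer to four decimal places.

σ = √μ₂ = √77.6161 = 8.81000
σ³ = μ₂^(3/2) = 683.79784
γ₁ = μ₃/σ³ = -361.739 / 683.79784 ≈ -0.5290

-0.5290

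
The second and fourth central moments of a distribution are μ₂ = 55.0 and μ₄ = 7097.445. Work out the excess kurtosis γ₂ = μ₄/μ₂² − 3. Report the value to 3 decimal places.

μ₂² = 55.0² = 3025.00000
μ₄/μ₂² = 7097.445 / 3025.00000 = 2.34626
γ₂ = 2.34626 − 3 ≈ -0.654

-0.654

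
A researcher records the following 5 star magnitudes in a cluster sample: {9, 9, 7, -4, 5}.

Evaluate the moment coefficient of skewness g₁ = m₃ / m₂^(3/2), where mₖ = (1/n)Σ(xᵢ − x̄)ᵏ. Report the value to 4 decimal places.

-1.1747

x̄ = (9 + 9 + 7 - 4 + 5) / 5 = 5.2000
deviations (xᵢ − x̄): 3.8000, 3.8000, 1.8000, -9.2000, -0.2000
Σ(xᵢ − x̄)² = 116.8000 ⇒ m₂ = 116.8000/5 = 23.36000
Σ(xᵢ − x̄)³ = -663.1200 ⇒ m₃ = -663.1200/5 = -132.62400
m₂^(3/2) = 23.36000^(1.5) = 112.90398
g₁ = m₃ / m₂^(3/2) = -132.62400 / 112.90398 ≈ -1.1747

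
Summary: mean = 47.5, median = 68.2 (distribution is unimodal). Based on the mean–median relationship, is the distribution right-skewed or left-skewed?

mean − median = 47.5 − 68.2 = -20.7
mean < median ⇒ the longer tail is on the left ⇒ left-skewed (negatively skewed).

left-skewed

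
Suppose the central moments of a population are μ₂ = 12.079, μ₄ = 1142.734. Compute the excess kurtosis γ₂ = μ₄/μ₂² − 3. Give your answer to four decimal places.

μ₂² = 12.079² = 145.90224
μ₄/μ₂² = 1142.734 / 145.90224 = 7.83219
γ₂ = 7.83219 − 3 ≈ 4.8322

4.8322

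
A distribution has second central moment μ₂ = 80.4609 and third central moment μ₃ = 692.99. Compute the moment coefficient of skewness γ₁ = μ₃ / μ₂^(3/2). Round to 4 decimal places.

σ = √μ₂ = √80.4609 = 8.97000
σ³ = μ₂^(3/2) = 721.73427
γ₁ = μ₃/σ³ = 692.99 / 721.73427 ≈ 0.9602

0.9602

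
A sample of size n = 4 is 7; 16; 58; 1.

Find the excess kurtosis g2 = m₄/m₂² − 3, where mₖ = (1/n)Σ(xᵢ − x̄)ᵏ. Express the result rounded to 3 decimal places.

x̄ = 20.5000
Σ(xᵢ − x̄)² = 1989.0000 ⇒ m₂ = 497.25000
Σ(xᵢ − x̄)⁴ = 2155754.2500 ⇒ m₄ = 538938.56250
m₂² = 247257.56250
g2 = m₄/m₂² − 3 = 2.17966 − 3 ≈ -0.820

-0.820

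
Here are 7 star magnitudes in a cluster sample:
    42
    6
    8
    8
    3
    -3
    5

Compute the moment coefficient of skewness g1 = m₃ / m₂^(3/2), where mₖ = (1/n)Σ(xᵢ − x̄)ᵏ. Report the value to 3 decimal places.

x̄ = (42 + 6 + 8 + 8 + 3 - 3 + 5) / 7 = 9.8571
deviations (xᵢ − x̄): 32.1429, -3.8571, -1.8571, -1.8571, -6.8571, -12.8571, -4.8571
Σ(xᵢ − x̄)² = 1290.8571 ⇒ m₂ = 1290.8571/7 = 184.40816
Σ(xᵢ − x̄)³ = 30576.2449 ⇒ m₃ = 30576.2449/7 = 4368.03499
m₂^(3/2) = 184.40816^(1.5) = 2504.20693
g1 = m₃ / m₂^(3/2) = 4368.03499 / 2504.20693 ≈ 1.744

1.744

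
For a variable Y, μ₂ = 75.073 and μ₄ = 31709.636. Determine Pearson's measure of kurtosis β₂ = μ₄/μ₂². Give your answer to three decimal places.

5.626

μ₂² = 75.073² = 5635.95533
μ₄/μ₂² = 31709.636 / 5635.95533 = 5.62631
β₂ ≈ 5.626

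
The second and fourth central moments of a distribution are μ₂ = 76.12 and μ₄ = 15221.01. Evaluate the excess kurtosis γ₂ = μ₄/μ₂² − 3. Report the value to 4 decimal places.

-0.3731

μ₂² = 76.12² = 5794.25440
μ₄/μ₂² = 15221.01 / 5794.25440 = 2.62691
γ₂ = 2.62691 − 3 ≈ -0.3731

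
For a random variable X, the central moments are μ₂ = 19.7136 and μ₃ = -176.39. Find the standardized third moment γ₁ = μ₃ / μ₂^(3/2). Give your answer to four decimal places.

-2.0152

σ = √μ₂ = √19.7136 = 4.44000
σ³ = μ₂^(3/2) = 87.52838
γ₁ = μ₃/σ³ = -176.39 / 87.52838 ≈ -2.0152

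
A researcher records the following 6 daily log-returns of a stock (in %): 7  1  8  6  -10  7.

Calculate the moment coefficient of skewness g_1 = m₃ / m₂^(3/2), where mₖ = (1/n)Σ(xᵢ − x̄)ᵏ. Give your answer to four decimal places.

-1.3568

x̄ = (7 + 1 + 8 + 6 - 10 + 7) / 6 = 3.1667
deviations (xᵢ − x̄): 3.8333, -2.1667, 4.8333, 2.8333, -13.1667, 3.8333
Σ(xᵢ − x̄)² = 238.8333 ⇒ m₂ = 238.8333/6 = 39.80556
Σ(xᵢ − x̄)³ = -2044.4444 ⇒ m₃ = -2044.4444/6 = -340.74074
m₂^(3/2) = 39.80556^(1.5) = 251.13979
g_1 = m₃ / m₂^(3/2) = -340.74074 / 251.13979 ≈ -1.3568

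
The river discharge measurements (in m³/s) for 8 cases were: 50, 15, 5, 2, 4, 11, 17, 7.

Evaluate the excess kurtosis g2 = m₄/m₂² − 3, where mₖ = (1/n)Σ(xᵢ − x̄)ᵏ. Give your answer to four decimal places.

x̄ = 13.8750
Σ(xᵢ − x̄)² = 1688.8750 ⇒ m₂ = 211.10938
Σ(xᵢ − x̄)⁴ = 1741063.8379 ⇒ m₄ = 217632.97974
m₂² = 44567.16821
g2 = m₄/m₂² − 3 = 4.88326 − 3 ≈ 1.8833

1.8833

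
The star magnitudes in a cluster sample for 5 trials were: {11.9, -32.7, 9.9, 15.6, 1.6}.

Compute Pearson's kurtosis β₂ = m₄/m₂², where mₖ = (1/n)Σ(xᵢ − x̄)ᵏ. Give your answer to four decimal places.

2.9060

x̄ = 1.2600
Σ(xᵢ − x̄)² = 1546.8920 ⇒ m₂ = 309.37840
Σ(xᵢ − x̄)⁴ = 1390733.4386 ⇒ m₄ = 278146.68771
m₂² = 95714.99439
β₂ = m₄/m₂² = 278146.68771 / 95714.99439 ≈ 2.9060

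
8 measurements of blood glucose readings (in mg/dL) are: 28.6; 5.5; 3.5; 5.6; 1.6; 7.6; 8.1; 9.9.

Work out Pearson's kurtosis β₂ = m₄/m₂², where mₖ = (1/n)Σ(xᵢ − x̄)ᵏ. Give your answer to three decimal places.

x̄ = 8.8000
Σ(xᵢ − x̄)² = 496.2400 ⇒ m₂ = 62.03000
Σ(xᵢ − x̄)⁴ = 157399.0228 ⇒ m₄ = 19674.87785
m₂² = 3847.72090
β₂ = m₄/m₂² = 19674.87785 / 3847.72090 ≈ 5.113

5.113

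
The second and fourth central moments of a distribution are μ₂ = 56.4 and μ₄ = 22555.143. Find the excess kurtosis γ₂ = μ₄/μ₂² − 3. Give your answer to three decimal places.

4.091

μ₂² = 56.4² = 3180.96000
μ₄/μ₂² = 22555.143 / 3180.96000 = 7.09067
γ₂ = 7.09067 − 3 ≈ 4.091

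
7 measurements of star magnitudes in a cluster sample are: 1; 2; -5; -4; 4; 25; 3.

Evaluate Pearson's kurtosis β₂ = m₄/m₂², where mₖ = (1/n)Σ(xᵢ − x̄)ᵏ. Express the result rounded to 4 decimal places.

4.1818

x̄ = 3.7143
Σ(xᵢ − x̄)² = 599.4286 ⇒ m₂ = 85.63265
Σ(xᵢ − x̄)⁴ = 214654.3090 ⇒ m₄ = 30664.90129
m₂² = 7332.95127
β₂ = m₄/m₂² = 30664.90129 / 7332.95127 ≈ 4.1818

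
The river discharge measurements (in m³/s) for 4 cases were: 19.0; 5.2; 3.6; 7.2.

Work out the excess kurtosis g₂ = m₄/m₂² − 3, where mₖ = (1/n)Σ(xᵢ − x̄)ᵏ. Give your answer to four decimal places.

-0.7837

x̄ = 8.7500
Σ(xᵢ − x̄)² = 146.5900 ⇒ m₂ = 36.64750
Σ(xᵢ − x̄)⁴ = 11906.1669 ⇒ m₄ = 2976.54173
m₂² = 1343.03926
g₂ = m₄/m₂² − 3 = 2.21627 − 3 ≈ -0.7837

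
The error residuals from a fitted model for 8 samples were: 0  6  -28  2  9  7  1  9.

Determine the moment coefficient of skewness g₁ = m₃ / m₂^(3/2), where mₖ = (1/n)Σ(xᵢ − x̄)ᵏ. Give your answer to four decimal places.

x̄ = (0 + 6 - 28 + 2 + 9 + 7 + 1 + 9) / 8 = 0.7500
deviations (xᵢ − x̄): -0.7500, 5.2500, -28.7500, 1.2500, 8.2500, 6.2500, 0.2500, 8.2500
Σ(xᵢ − x̄)² = 1031.5000 ⇒ m₂ = 1031.5000/8 = 128.93750
Σ(xᵢ − x̄)³ = -22250.2500 ⇒ m₃ = -22250.2500/8 = -2781.28125
m₂^(3/2) = 128.93750^(1.5) = 1464.09369
g₁ = m₃ / m₂^(3/2) = -2781.28125 / 1464.09369 ≈ -1.8997

-1.8997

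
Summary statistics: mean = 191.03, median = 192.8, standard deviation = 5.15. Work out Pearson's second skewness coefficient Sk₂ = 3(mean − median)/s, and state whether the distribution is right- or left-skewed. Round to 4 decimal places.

-1.0311, left-skewed

Sk₂ = 3(191.03 − 192.8) / 5.15 = 3 × -1.7700 / 5.15
    = -5.3100 / 5.15 ≈ -1.0311
Sk₂ < 0 ⇒ mean < median ⇒ left-skewed (negative skew).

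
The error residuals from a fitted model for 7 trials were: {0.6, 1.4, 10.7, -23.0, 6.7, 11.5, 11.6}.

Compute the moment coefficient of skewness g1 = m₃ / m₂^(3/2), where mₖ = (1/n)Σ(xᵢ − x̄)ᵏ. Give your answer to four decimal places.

x̄ = (0.6 + 1.4 + 10.7 - 23.0 + 6.7 + 11.5 + 11.6) / 7 = 2.7857
deviations (xᵢ − x̄): -2.1857, -1.3857, 7.9143, -25.7857, 3.9143, 8.7143, 8.8143
Σ(xᵢ − x̄)² = 903.1886 ⇒ m₂ = 903.1886/7 = 129.02694
Σ(xᵢ − x̄)³ = -15255.8629 ⇒ m₃ = -15255.8629/7 = -2179.40899
m₂^(3/2) = 129.02694^(1.5) = 1465.61733
g1 = m₃ / m₂^(3/2) = -2179.40899 / 1465.61733 ≈ -1.4870

-1.4870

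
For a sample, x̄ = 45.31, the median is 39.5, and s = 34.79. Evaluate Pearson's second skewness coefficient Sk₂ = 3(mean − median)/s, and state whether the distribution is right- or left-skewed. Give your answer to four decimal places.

0.5010, right-skewed

Sk₂ = 3(45.31 − 39.5) / 34.79 = 3 × 5.8100 / 34.79
    = 17.4300 / 34.79 ≈ 0.5010
Sk₂ > 0 ⇒ mean > median ⇒ right-skewed (positive skew).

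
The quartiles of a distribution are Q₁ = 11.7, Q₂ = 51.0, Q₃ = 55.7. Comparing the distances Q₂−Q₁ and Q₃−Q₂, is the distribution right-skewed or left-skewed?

Q₂ − Q₁ = 39.3;  Q₃ − Q₂ = 4.7
Q₂ − Q₁ > Q₃ − Q₂ ⇒ the lower half is more spread out ⇒ left-skewed.

left-skewed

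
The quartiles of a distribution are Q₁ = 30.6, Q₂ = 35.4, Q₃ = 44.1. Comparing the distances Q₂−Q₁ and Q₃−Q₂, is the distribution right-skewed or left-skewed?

Q₂ − Q₁ = 4.8;  Q₃ − Q₂ = 8.7
Q₃ − Q₂ > Q₂ − Q₁ ⇒ the upper half is more spread out ⇒ right-skewed.

right-skewed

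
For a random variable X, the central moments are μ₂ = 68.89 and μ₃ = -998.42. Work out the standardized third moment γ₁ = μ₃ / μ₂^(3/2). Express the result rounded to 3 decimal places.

σ = √μ₂ = √68.89 = 8.30000
σ³ = μ₂^(3/2) = 571.78700
γ₁ = μ₃/σ³ = -998.42 / 571.78700 ≈ -1.746

-1.746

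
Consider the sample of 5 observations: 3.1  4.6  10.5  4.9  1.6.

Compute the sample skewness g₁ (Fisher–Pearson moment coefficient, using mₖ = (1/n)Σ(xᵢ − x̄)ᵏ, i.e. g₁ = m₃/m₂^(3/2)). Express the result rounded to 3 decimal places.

x̄ = (3.1 + 4.6 + 10.5 + 4.9 + 1.6) / 5 = 4.9400
deviations (xᵢ − x̄): -1.8400, -0.3400, 5.5600, -0.0400, -3.3400
Σ(xᵢ − x̄)² = 45.5720 ⇒ m₂ = 45.5720/5 = 9.11440
Σ(xᵢ − x̄)³ = 128.3510 ⇒ m₃ = 128.3510/5 = 25.67021
m₂^(3/2) = 9.11440^(1.5) = 27.51643
g₁ = m₃ / m₂^(3/2) = 25.67021 / 27.51643 ≈ 0.933

0.933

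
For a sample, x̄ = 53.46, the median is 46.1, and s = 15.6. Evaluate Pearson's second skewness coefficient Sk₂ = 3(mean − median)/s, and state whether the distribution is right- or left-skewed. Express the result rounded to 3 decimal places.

Sk₂ = 3(53.46 − 46.1) / 15.6 = 3 × 7.3600 / 15.6
    = 22.0800 / 15.6 ≈ 1.415
Sk₂ > 0 ⇒ mean > median ⇒ right-skewed (positive skew).

1.415, right-skewed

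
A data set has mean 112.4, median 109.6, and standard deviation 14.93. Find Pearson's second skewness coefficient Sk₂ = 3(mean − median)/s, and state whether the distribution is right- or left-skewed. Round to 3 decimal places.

0.563, right-skewed

Sk₂ = 3(112.4 − 109.6) / 14.93 = 3 × 2.8000 / 14.93
    = 8.4000 / 14.93 ≈ 0.563
Sk₂ > 0 ⇒ mean > median ⇒ right-skewed (positive skew).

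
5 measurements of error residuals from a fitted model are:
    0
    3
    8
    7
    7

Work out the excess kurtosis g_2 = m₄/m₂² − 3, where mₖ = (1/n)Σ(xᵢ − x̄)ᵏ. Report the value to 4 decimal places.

x̄ = 5.0000
Σ(xᵢ − x̄)² = 46.0000 ⇒ m₂ = 9.20000
Σ(xᵢ − x̄)⁴ = 754.0000 ⇒ m₄ = 150.80000
m₂² = 84.64000
g_2 = m₄/m₂² − 3 = 1.78166 − 3 ≈ -1.2183

-1.2183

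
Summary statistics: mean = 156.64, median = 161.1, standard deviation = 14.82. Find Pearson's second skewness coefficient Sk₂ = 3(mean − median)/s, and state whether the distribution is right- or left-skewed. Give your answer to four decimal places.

-0.9028, left-skewed

Sk₂ = 3(156.64 − 161.1) / 14.82 = 3 × -4.4600 / 14.82
    = -13.3800 / 14.82 ≈ -0.9028
Sk₂ < 0 ⇒ mean < median ⇒ left-skewed (negative skew).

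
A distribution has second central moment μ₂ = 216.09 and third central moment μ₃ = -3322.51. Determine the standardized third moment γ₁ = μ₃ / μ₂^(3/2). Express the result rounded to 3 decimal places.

σ = √μ₂ = √216.09 = 14.70000
σ³ = μ₂^(3/2) = 3176.52300
γ₁ = μ₃/σ³ = -3322.51 / 3176.52300 ≈ -1.046

-1.046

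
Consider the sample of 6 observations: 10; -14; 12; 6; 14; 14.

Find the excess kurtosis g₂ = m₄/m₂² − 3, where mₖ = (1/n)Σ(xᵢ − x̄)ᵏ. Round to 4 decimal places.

x̄ = 7.0000
Σ(xᵢ − x̄)² = 574.0000 ⇒ m₂ = 95.66667
Σ(xᵢ − x̄)⁴ = 199990.0000 ⇒ m₄ = 33331.66667
m₂² = 9152.11111
g₂ = m₄/m₂² − 3 = 3.64196 − 3 ≈ 0.6420

0.6420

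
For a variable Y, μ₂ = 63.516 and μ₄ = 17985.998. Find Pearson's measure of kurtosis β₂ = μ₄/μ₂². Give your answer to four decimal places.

4.4583

μ₂² = 63.516² = 4034.28226
μ₄/μ₂² = 17985.998 / 4034.28226 = 4.45829
β₂ ≈ 4.4583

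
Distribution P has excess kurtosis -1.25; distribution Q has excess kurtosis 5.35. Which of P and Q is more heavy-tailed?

Q

Higher excess kurtosis ⇒ heavier tails relative to the normal distribution.
-1.25 vs 5.35: the larger is 5.35, so Q has heavier tails. (Q is leptokurtic — heavier-than-normal tails; the other is platykurtic.)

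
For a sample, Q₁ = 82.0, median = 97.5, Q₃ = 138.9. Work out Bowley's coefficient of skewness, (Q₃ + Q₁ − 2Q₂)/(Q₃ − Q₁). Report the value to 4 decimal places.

numerator: Q₃ + Q₁ − 2Q₂ = 138.9 + 82.0 − 2×97.5 = 25.9000
denominator: Q₃ − Q₁ = 138.9 − 82.0 = 56.9000
Bowley skewness = 25.9000 / 56.9000 ≈ 0.4552

0.4552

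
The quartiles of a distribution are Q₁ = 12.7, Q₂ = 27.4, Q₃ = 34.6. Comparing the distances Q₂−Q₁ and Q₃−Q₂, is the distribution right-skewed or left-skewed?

Q₂ − Q₁ = 14.7;  Q₃ − Q₂ = 7.2
Q₂ − Q₁ > Q₃ − Q₂ ⇒ the lower half is more spread out ⇒ left-skewed.

left-skewed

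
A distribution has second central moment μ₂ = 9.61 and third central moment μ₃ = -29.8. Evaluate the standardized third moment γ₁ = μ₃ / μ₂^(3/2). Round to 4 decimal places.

-1.0003

σ = √μ₂ = √9.61 = 3.10000
σ³ = μ₂^(3/2) = 29.79100
γ₁ = μ₃/σ³ = -29.8 / 29.79100 ≈ -1.0003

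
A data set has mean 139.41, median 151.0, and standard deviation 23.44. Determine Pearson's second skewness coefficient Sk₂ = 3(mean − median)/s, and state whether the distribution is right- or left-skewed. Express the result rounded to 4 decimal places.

Sk₂ = 3(139.41 − 151.0) / 23.44 = 3 × -11.5900 / 23.44
    = -34.7700 / 23.44 ≈ -1.4834
Sk₂ < 0 ⇒ mean < median ⇒ left-skewed (negative skew).

-1.4834, left-skewed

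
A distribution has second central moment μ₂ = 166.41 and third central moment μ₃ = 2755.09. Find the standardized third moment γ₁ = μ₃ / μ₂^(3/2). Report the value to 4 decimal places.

σ = √μ₂ = √166.41 = 12.90000
σ³ = μ₂^(3/2) = 2146.68900
γ₁ = μ₃/σ³ = 2755.09 / 2146.68900 ≈ 1.2834

1.2834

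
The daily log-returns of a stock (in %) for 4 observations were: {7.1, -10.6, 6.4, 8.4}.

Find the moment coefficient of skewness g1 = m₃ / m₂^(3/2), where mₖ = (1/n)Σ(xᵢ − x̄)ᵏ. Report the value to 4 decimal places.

-1.1250

x̄ = (7.1 - 10.6 + 6.4 + 8.4) / 4 = 2.8250
deviations (xᵢ − x̄): 4.2750, -13.4250, 3.5750, 5.5750
Σ(xᵢ − x̄)² = 242.3675 ⇒ m₂ = 242.3675/4 = 60.59188
Σ(xᵢ − x̄)³ = -2122.5026 ⇒ m₃ = -2122.5026/4 = -530.62566
m₂^(3/2) = 60.59188^(1.5) = 471.65190
g1 = m₃ / m₂^(3/2) = -530.62566 / 471.65190 ≈ -1.1250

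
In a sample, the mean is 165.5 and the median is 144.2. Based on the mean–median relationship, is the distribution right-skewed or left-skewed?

right-skewed

mean − median = 165.5 − 144.2 = 21.3
mean > median ⇒ the longer tail is on the right ⇒ right-skewed (positively skewed).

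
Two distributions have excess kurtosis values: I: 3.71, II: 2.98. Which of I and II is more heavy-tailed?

Higher excess kurtosis ⇒ heavier tails relative to the normal distribution.
3.71 vs 2.98: the larger is 3.71, so I has heavier tails.

I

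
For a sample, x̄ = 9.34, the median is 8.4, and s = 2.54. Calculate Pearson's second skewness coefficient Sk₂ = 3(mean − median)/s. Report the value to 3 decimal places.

1.110

Sk₂ = 3(9.34 − 8.4) / 2.54 = 3 × 0.9400 / 2.54
    = 2.8200 / 2.54 ≈ 1.110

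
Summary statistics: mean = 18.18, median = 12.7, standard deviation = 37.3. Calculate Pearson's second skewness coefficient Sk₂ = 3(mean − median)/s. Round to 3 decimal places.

0.441

Sk₂ = 3(18.18 − 12.7) / 37.3 = 3 × 5.4800 / 37.3
    = 16.4400 / 37.3 ≈ 0.441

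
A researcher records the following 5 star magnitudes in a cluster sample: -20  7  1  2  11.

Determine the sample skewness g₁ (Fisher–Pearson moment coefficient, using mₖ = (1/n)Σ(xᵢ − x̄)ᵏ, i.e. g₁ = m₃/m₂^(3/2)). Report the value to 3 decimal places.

x̄ = (-20 + 7 + 1 + 2 + 11) / 5 = 0.2000
deviations (xᵢ − x̄): -20.2000, 6.8000, 0.8000, 1.8000, 10.8000
Σ(xᵢ − x̄)² = 574.8000 ⇒ m₂ = 574.8000/5 = 114.96000
Σ(xᵢ − x̄)³ = -6661.9200 ⇒ m₃ = -6661.9200/5 = -1332.38400
m₂^(3/2) = 114.96000^(1.5) = 1232.59424
g₁ = m₃ / m₂^(3/2) = -1332.38400 / 1232.59424 ≈ -1.081

-1.081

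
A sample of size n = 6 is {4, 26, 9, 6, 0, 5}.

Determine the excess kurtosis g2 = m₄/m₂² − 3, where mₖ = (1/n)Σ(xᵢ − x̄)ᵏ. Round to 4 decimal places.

x̄ = 8.3333
Σ(xᵢ − x̄)² = 417.3333 ⇒ m₂ = 69.55556
Σ(xᵢ − x̄)⁴ = 102741.7778 ⇒ m₄ = 17123.62963
m₂² = 4837.97531
g2 = m₄/m₂² − 3 = 3.53942 − 3 ≈ 0.5394

0.5394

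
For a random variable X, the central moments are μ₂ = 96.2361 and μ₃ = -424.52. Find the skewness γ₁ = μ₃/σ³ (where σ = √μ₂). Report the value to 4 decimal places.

-0.4497

σ = √μ₂ = √96.2361 = 9.81000
σ³ = μ₂^(3/2) = 944.07614
γ₁ = μ₃/σ³ = -424.52 / 944.07614 ≈ -0.4497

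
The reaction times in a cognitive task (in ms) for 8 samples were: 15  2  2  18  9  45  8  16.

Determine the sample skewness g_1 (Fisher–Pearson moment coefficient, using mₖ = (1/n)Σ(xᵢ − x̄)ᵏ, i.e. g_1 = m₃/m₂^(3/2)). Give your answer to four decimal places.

1.4330

x̄ = (15 + 2 + 2 + 18 + 9 + 45 + 8 + 16) / 8 = 14.3750
deviations (xᵢ − x̄): 0.6250, -12.3750, -12.3750, 3.6250, -5.3750, 30.6250, -6.3750, 1.6250
Σ(xᵢ − x̄)² = 1329.8750 ⇒ m₂ = 1329.8750/8 = 166.23438
Σ(xᵢ − x̄)³ = 24570.4688 ⇒ m₃ = 24570.4688/8 = 3071.30859
m₂^(3/2) = 166.23438^(1.5) = 2143.29155
g_1 = m₃ / m₂^(3/2) = 3071.30859 / 2143.29155 ≈ 1.4330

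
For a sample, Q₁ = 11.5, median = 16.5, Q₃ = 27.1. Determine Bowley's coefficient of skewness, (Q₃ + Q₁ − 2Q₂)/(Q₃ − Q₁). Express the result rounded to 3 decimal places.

0.359

numerator: Q₃ + Q₁ − 2Q₂ = 27.1 + 11.5 − 2×16.5 = 5.6000
denominator: Q₃ − Q₁ = 27.1 − 11.5 = 15.6000
Bowley skewness = 5.6000 / 15.6000 ≈ 0.359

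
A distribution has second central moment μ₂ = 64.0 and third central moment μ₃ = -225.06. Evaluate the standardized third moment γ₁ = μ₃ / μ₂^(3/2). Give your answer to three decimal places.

σ = √μ₂ = √64.0 = 8.00000
σ³ = μ₂^(3/2) = 512.00000
γ₁ = μ₃/σ³ = -225.06 / 512.00000 ≈ -0.440

-0.440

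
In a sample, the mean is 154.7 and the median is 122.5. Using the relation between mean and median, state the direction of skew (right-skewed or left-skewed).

mean − median = 154.7 − 122.5 = 32.2
mean > median ⇒ the longer tail is on the right ⇒ right-skewed (positively skewed).

right-skewed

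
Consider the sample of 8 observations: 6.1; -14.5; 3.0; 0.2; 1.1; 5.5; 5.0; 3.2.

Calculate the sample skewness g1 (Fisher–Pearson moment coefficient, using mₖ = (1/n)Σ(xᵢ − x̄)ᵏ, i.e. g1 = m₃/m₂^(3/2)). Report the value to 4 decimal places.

x̄ = (6.1 - 14.5 + 3.0 + 0.2 + 1.1 + 5.5 + 5.0 + 3.2) / 8 = 1.2000
deviations (xᵢ − x̄): 4.9000, -15.7000, 1.8000, -1.0000, -0.1000, 4.3000, 3.8000, 2.0000
Σ(xᵢ − x̄)² = 311.6800 ⇒ m₂ = 311.6800/8 = 38.96000
Σ(xᵢ − x̄)³ = -3605.0340 ⇒ m₃ = -3605.0340/8 = -450.62925
m₂^(3/2) = 38.96000^(1.5) = 243.18032
g1 = m₃ / m₂^(3/2) = -450.62925 / 243.18032 ≈ -1.8531

-1.8531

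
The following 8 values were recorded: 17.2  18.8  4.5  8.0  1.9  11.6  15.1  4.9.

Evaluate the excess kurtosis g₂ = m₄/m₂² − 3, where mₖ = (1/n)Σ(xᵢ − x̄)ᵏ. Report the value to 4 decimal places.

-1.5007

x̄ = 10.2500
Σ(xᵢ − x̄)² = 283.2200 ⇒ m₂ = 35.40250
Σ(xᵢ − x̄)⁴ = 15032.9689 ⇒ m₄ = 1879.12111
m₂² = 1253.33701
g₂ = m₄/m₂² − 3 = 1.49929 − 3 ≈ -1.5007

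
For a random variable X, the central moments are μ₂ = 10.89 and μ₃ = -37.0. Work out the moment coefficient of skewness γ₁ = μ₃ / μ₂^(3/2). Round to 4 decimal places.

-1.0296

σ = √μ₂ = √10.89 = 3.30000
σ³ = μ₂^(3/2) = 35.93700
γ₁ = μ₃/σ³ = -37.0 / 35.93700 ≈ -1.0296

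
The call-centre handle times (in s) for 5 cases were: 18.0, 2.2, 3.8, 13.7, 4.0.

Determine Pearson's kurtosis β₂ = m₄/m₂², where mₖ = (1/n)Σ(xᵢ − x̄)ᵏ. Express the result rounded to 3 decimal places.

1.479

x̄ = 8.3400
Σ(xᵢ − x̄)² = 199.1920 ⇒ m₂ = 39.83840
Σ(xᵢ − x̄)⁴ = 11734.0688 ⇒ m₄ = 2346.81377
m₂² = 1587.09811
β₂ = m₄/m₂² = 2346.81377 / 1587.09811 ≈ 1.479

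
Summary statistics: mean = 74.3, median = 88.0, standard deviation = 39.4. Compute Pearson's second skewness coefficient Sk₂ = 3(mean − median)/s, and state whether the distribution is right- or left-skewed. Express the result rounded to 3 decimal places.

Sk₂ = 3(74.3 − 88.0) / 39.4 = 3 × -13.7000 / 39.4
    = -41.1000 / 39.4 ≈ -1.043
Sk₂ < 0 ⇒ mean < median ⇒ left-skewed (negative skew).

-1.043, left-skewed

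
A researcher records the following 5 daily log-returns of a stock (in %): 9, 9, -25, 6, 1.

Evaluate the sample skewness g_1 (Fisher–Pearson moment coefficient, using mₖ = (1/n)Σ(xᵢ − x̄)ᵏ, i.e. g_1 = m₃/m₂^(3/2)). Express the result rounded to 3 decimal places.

x̄ = (9 + 9 - 25 + 6 + 1) / 5 = 0.0000
deviations (xᵢ − x̄): 9.0000, 9.0000, -25.0000, 6.0000, 1.0000
Σ(xᵢ − x̄)² = 824.0000 ⇒ m₂ = 824.0000/5 = 164.80000
Σ(xᵢ − x̄)³ = -13950.0000 ⇒ m₃ = -13950.0000/5 = -2790.00000
m₂^(3/2) = 164.80000^(1.5) = 2115.61097
g_1 = m₃ / m₂^(3/2) = -2790.00000 / 2115.61097 ≈ -1.319

-1.319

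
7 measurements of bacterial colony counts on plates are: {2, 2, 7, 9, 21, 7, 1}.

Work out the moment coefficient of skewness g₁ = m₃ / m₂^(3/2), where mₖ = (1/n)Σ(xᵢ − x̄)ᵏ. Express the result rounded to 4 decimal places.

x̄ = (2 + 2 + 7 + 9 + 21 + 7 + 1) / 7 = 7.0000
deviations (xᵢ − x̄): -5.0000, -5.0000, 0.0000, 2.0000, 14.0000, 0.0000, -6.0000
Σ(xᵢ − x̄)² = 286.0000 ⇒ m₂ = 286.0000/7 = 40.85714
Σ(xᵢ − x̄)³ = 2286.0000 ⇒ m₃ = 2286.0000/7 = 326.57143
m₂^(3/2) = 40.85714^(1.5) = 261.15719
g₁ = m₃ / m₂^(3/2) = 326.57143 / 261.15719 ≈ 1.2505

1.2505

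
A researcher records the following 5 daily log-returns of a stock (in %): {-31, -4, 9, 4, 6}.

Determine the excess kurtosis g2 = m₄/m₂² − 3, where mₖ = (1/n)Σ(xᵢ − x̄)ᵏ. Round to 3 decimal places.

x̄ = -3.2000
Σ(xᵢ − x̄)² = 1058.8000 ⇒ m₂ = 211.76000
Σ(xᵢ − x̄)⁴ = 629286.7360 ⇒ m₄ = 125857.34720
m₂² = 44842.29760
g2 = m₄/m₂² − 3 = 2.80667 − 3 ≈ -0.193

-0.193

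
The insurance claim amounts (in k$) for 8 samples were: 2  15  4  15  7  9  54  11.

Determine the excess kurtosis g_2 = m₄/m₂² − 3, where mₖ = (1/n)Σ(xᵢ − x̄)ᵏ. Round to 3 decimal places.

x̄ = 14.6250
Σ(xᵢ − x̄)² = 1925.8750 ⇒ m₂ = 240.73438
Σ(xᵢ − x̄)⁴ = 2446414.9316 ⇒ m₄ = 305801.86646
m₂² = 57953.03931
g_2 = m₄/m₂² − 3 = 5.27672 − 3 ≈ 2.277

2.277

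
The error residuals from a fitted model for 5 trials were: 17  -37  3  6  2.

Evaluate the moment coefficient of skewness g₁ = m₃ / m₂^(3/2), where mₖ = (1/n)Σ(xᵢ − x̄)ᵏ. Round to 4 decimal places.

-1.1684

x̄ = (17 - 37 + 3 + 6 + 2) / 5 = -1.8000
deviations (xᵢ − x̄): 18.8000, -35.2000, 4.8000, 7.8000, 3.8000
Σ(xᵢ − x̄)² = 1690.8000 ⇒ m₂ = 1690.8000/5 = 338.16000
Σ(xᵢ − x̄)³ = -36329.5200 ⇒ m₃ = -36329.5200/5 = -7265.90400
m₂^(3/2) = 338.16000^(1.5) = 6218.46726
g₁ = m₃ / m₂^(3/2) = -7265.90400 / 6218.46726 ≈ -1.1684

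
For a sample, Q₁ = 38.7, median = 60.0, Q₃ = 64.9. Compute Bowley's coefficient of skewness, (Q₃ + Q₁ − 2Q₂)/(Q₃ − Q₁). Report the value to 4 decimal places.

numerator: Q₃ + Q₁ − 2Q₂ = 64.9 + 38.7 − 2×60.0 = -16.4000
denominator: Q₃ − Q₁ = 64.9 − 38.7 = 26.2000
Bowley skewness = -16.4000 / 26.2000 ≈ -0.6260

-0.6260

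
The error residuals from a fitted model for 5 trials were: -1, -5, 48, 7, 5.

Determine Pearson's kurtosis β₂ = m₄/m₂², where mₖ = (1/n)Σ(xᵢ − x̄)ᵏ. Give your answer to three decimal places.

x̄ = 10.8000
Σ(xᵢ − x̄)² = 1820.8000 ⇒ m₂ = 364.16000
Σ(xᵢ − x̄)⁴ = 1998061.2160 ⇒ m₄ = 399612.24320
m₂² = 132612.50560
β₂ = m₄/m₂² = 399612.24320 / 132612.50560 ≈ 3.013

3.013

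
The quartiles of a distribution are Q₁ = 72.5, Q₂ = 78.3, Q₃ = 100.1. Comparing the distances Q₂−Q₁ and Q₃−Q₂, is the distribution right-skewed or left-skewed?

Q₂ − Q₁ = 5.8;  Q₃ − Q₂ = 21.8
Q₃ − Q₂ > Q₂ − Q₁ ⇒ the upper half is more spread out ⇒ right-skewed.

right-skewed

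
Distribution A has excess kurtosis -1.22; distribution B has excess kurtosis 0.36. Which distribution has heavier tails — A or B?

B

Higher excess kurtosis ⇒ heavier tails relative to the normal distribution.
-1.22 vs 0.36: the larger is 0.36, so B has heavier tails. (B is leptokurtic — heavier-than-normal tails; the other is platykurtic.)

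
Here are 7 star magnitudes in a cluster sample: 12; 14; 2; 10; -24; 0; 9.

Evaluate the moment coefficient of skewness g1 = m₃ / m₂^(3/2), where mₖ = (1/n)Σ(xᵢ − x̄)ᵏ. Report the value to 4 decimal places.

-1.4480

x̄ = (12 + 14 + 2 + 10 - 24 + 0 + 9) / 7 = 3.2857
deviations (xᵢ − x̄): 8.7143, 10.7143, -1.2857, 6.7143, -27.2857, -3.2857, 5.7143
Σ(xᵢ − x̄)² = 1025.4286 ⇒ m₂ = 1025.4286/7 = 146.48980
Σ(xᵢ − x̄)³ = -17971.1020 ⇒ m₃ = -17971.1020/7 = -2567.30029
m₂^(3/2) = 146.48980^(1.5) = 1773.00949
g1 = m₃ / m₂^(3/2) = -2567.30029 / 1773.00949 ≈ -1.4480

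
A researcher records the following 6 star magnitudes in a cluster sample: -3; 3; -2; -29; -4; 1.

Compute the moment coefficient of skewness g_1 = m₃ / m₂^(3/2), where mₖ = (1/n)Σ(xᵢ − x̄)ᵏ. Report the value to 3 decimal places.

-1.588

x̄ = (-3 + 3 - 2 - 29 - 4 + 1) / 6 = -5.6667
deviations (xᵢ − x̄): 2.6667, 8.6667, 3.6667, -23.3333, 1.6667, 6.6667
Σ(xᵢ − x̄)² = 687.3333 ⇒ m₂ = 687.3333/6 = 114.55556
Σ(xᵢ − x̄)³ = -11683.5556 ⇒ m₃ = -11683.5556/6 = -1947.25926
m₂^(3/2) = 114.55556^(1.5) = 1226.09532
g_1 = m₃ / m₂^(3/2) = -1947.25926 / 1226.09532 ≈ -1.588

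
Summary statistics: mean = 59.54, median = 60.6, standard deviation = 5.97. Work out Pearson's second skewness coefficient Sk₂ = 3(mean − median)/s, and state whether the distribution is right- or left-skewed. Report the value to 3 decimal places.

-0.533, left-skewed

Sk₂ = 3(59.54 − 60.6) / 5.97 = 3 × -1.0600 / 5.97
    = -3.1800 / 5.97 ≈ -0.533
Sk₂ < 0 ⇒ mean < median ⇒ left-skewed (negative skew).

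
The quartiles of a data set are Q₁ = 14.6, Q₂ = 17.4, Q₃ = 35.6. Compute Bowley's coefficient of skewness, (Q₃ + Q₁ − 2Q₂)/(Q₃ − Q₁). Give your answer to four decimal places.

0.7333

numerator: Q₃ + Q₁ − 2Q₂ = 35.6 + 14.6 − 2×17.4 = 15.4000
denominator: Q₃ − Q₁ = 35.6 − 14.6 = 21.0000
Bowley skewness = 15.4000 / 21.0000 ≈ 0.7333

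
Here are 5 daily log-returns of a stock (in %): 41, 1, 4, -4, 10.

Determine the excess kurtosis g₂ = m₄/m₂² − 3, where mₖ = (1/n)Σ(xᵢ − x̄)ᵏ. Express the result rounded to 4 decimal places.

x̄ = 10.4000
Σ(xᵢ − x̄)² = 1273.2000 ⇒ m₂ = 254.64000
Σ(xᵢ − x̄)⁴ = 929253.4560 ⇒ m₄ = 185850.69120
m₂² = 64841.52960
g₂ = m₄/m₂² − 3 = 2.86623 − 3 ≈ -0.1338

-0.1338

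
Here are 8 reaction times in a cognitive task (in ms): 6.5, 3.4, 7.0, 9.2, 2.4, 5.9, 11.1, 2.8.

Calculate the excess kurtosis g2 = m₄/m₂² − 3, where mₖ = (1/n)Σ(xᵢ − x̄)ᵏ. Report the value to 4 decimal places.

x̄ = 6.0375
Σ(xᵢ − x̄)² = 67.4588 ⇒ m₂ = 8.43234
Σ(xᵢ − x̄)⁴ = 1091.0949 ⇒ m₄ = 136.38686
m₂² = 71.10442
g2 = m₄/m₂² − 3 = 1.91812 − 3 ≈ -1.0819

-1.0819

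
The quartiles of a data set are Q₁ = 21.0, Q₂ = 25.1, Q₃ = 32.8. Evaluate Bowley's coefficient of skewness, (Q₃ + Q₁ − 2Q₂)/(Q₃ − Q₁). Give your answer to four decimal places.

numerator: Q₃ + Q₁ − 2Q₂ = 32.8 + 21.0 − 2×25.1 = 3.6000
denominator: Q₃ − Q₁ = 32.8 − 21.0 = 11.8000
Bowley skewness = 3.6000 / 11.8000 ≈ 0.3051

0.3051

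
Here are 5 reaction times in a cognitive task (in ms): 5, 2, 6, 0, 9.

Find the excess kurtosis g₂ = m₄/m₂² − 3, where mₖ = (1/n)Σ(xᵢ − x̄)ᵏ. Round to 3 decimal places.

-1.219

x̄ = 4.4000
Σ(xᵢ − x̄)² = 49.2000 ⇒ m₂ = 9.84000
Σ(xᵢ − x̄)⁴ = 862.4160 ⇒ m₄ = 172.48320
m₂² = 96.82560
g₂ = m₄/m₂² − 3 = 1.78138 − 3 ≈ -1.219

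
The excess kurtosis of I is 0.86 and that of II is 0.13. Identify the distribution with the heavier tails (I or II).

I

Higher excess kurtosis ⇒ heavier tails relative to the normal distribution.
0.86 vs 0.13: the larger is 0.86, so I has heavier tails.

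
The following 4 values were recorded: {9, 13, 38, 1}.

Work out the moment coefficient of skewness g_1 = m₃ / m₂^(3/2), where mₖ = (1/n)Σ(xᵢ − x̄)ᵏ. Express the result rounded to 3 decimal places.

0.816

x̄ = (9 + 13 + 38 + 1) / 4 = 15.2500
deviations (xᵢ − x̄): -6.2500, -2.2500, 22.7500, -14.2500
Σ(xᵢ − x̄)² = 764.7500 ⇒ m₂ = 764.7500/4 = 191.18750
Σ(xᵢ − x̄)³ = 8625.3750 ⇒ m₃ = 8625.3750/4 = 2156.34375
m₂^(3/2) = 191.18750^(1.5) = 2643.56042
g_1 = m₃ / m₂^(3/2) = 2156.34375 / 2643.56042 ≈ 0.816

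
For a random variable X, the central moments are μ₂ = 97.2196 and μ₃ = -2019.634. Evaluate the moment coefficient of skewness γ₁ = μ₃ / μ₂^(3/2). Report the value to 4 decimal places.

-2.1069

σ = √μ₂ = √97.2196 = 9.86000
σ³ = μ₂^(3/2) = 958.58526
γ₁ = μ₃/σ³ = -2019.634 / 958.58526 ≈ -2.1069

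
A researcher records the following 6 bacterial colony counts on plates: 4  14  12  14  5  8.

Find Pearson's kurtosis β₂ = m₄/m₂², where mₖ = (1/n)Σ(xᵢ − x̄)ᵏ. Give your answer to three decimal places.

x̄ = 9.5000
Σ(xᵢ − x̄)² = 99.5000 ⇒ m₂ = 16.58333
Σ(xᵢ − x̄)⁴ = 2189.3750 ⇒ m₄ = 364.89583
m₂² = 275.00694
β₂ = m₄/m₂² = 364.89583 / 275.00694 ≈ 1.327

1.327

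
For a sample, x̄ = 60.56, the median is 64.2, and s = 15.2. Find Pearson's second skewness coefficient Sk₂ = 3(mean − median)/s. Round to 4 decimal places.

-0.7184

Sk₂ = 3(60.56 − 64.2) / 15.2 = 3 × -3.6400 / 15.2
    = -10.9200 / 15.2 ≈ -0.7184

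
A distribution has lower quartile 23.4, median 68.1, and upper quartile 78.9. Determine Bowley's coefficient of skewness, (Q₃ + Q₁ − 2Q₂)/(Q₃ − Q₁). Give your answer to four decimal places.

numerator: Q₃ + Q₁ − 2Q₂ = 78.9 + 23.4 − 2×68.1 = -33.9000
denominator: Q₃ − Q₁ = 78.9 − 23.4 = 55.5000
Bowley skewness = -33.9000 / 55.5000 ≈ -0.6108

-0.6108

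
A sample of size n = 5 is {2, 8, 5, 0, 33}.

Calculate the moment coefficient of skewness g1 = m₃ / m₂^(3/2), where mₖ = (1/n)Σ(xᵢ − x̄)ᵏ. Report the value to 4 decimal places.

1.3147

x̄ = (2 + 8 + 5 + 0 + 33) / 5 = 9.6000
deviations (xᵢ − x̄): -7.6000, -1.6000, -4.6000, -9.6000, 23.4000
Σ(xᵢ − x̄)² = 721.2000 ⇒ m₂ = 721.2000/5 = 144.24000
Σ(xᵢ − x̄)³ = 11387.7600 ⇒ m₃ = 11387.7600/5 = 2277.55200
m₂^(3/2) = 144.24000^(1.5) = 1732.32180
g1 = m₃ / m₂^(3/2) = 2277.55200 / 1732.32180 ≈ 1.3147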